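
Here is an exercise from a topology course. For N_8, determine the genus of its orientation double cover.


chi(N_8) = 2 - 8 = -6.
Double cover: chi(Sigma_g) = 2 * chi(N_8) = 2*(-6) = -12.
2 - 2g = -12, so g = (2 - (-12))/2 = 14/2 = 7

7


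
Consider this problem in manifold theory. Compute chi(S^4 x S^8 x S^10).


chi is multiplicative: chi(X x Y) = chi(X) chi(Y).
Each even-dim sphere has chi = 2. There are 3 factors.
chi = 2^3 = 8

8


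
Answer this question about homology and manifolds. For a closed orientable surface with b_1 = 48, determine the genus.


For a closed orientable surface: b_1 = 2g.
48 = 2g
g = 48 / 2 = 24

24


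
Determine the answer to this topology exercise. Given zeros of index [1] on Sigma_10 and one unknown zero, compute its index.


Poincare-Hopf: sum of indices = chi(M).
chi(Sigma_10) = 2 - 2*10 = -18.
Sum of known indices = 1.
x = chi - (sum known) = -18 - (1) = -19

-19


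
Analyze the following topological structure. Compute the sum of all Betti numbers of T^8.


b_k(T^8) = C(8,k), so the sum over k is sum_k C(8,k) = 2^8.
Total = 2^8 = 256

256


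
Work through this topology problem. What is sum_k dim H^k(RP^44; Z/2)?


H^k(RP^44; Z/2) = Z/2 for each 0 <= k <= 44.
Total dimension = 44 + 1 = 45

45


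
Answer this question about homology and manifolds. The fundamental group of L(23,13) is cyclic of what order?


pi_1(L(p,q)) = Z/pZ for any q coprime to p.
|pi_1(L(23,13))| = 23

23


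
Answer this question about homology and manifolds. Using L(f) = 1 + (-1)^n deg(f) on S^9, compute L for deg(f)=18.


On S^9: L(f) = tr(f_0*) + (-1)^9 tr(f_9*) = 1 + (-1)^9 * deg(f).
L(f) = 1 + (-1)^9 * 18 = 1 + -18 = -17

-17


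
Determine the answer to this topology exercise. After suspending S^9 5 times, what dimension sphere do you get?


Each suspension raises dimension by 1: Sigma S^n = S^{n+1}.
Sigma^5 S^9 = S^{9+5} = S^14

14


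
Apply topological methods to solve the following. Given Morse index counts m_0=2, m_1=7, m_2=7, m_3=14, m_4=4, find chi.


Morse theory: chi(M) = sum_k (-1)^k m_k where m_k = #(index-k critical points).
= (2) + (-7) + (7) + (-14) + (4) = -8

-8


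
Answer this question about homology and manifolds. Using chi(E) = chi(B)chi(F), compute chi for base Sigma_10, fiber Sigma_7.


For a fiber bundle F -> E -> B (with CW structure): chi(E) = chi(B) * chi(F).
chi(Sigma_10) = -18, chi(Sigma_7) = -12.
chi(E) = (-18) * (-12) = 216

216


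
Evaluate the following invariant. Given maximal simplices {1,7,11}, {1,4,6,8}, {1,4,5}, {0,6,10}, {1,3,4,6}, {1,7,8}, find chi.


Enumerate all faces; f-vector: f_0=10, f_1=18, f_2=11, f_3=2.
chi = sum (-1)^k f_k = 1

1


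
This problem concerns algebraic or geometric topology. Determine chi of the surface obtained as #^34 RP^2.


For a non-orientable closed surface with k crosscaps: chi = 2 - k.
Here k = 34.
chi = 2 - 34 = -32

-32


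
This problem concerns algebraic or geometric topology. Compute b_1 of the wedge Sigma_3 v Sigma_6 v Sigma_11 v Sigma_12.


For a wedge X v Y: reduced H_k(X v Y) = H_k(X) + H_k(Y).
Each Sigma_g contributes b_1 = 2g.
b_1 = 6 + 12 + 22 + 24 = 64

64


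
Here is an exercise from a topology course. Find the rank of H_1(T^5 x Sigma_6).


pi_1(A x B) = pi_1(A) x pi_1(B); rank of abelianization = b_1.
b_1(T^5) = 5, b_1(Sigma_6) = 2*6 = 12.
b_1(product) = 5 + 12 = 17

17


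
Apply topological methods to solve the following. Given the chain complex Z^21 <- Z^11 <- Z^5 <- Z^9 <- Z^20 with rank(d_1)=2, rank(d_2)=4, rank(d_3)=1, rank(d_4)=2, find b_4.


rank H_k = rank(ker d_k) - rank(im d_{k+1}).
rank(ker d_4) = rank(C_4) - rank(d_4) = 20 - 2 = 18.
rank(im d_{4+1}) = 0.
rank H_4 = 18 - 0 = 18

18


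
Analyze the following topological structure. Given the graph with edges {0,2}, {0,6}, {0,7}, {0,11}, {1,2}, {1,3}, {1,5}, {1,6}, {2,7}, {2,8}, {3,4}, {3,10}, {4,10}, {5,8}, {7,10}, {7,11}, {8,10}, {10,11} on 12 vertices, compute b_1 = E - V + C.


b_1 = E - V + (number of components).
E = 18, V = 12, components = 2.
b_1 = 18 - 12 + 2 = 8

8


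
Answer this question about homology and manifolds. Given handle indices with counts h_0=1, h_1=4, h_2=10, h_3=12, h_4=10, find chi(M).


Handles of index k contribute (-1)^k to chi (same as CW cells).
chi = (1) + (-4) + (10) + (-12) + (10) = 5

5


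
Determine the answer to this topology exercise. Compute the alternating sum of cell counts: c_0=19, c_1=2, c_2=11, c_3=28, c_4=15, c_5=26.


chi = sum_k (-1)^k c_k.
= (-1)^0*19 + (-1)^1*2 + (-1)^2*11 + (-1)^3*28 + (-1)^4*15 + (-1)^5*26
= (19) + (-2) + (11) + (-28) + (15) + (-26)
= -11

-11


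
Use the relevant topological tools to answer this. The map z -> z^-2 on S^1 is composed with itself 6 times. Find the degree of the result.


deg(f) = -2. Degree is multiplicative: deg(f^6) = (deg f)^6.
deg(f^6) = (-2)^6 = 64

64


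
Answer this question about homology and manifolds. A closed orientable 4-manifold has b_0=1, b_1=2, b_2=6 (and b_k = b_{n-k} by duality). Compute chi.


By Poincare duality b_k = b_{4-k}, so full Betti numbers: b_0=1, b_1=2, b_2=6, b_3=2, b_4=1.
chi = sum (-1)^k b_k = 4

4


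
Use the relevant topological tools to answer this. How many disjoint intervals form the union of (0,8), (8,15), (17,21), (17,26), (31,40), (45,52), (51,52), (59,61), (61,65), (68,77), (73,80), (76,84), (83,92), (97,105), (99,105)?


Sort and merge overlapping open intervals.
Merged: (0,8), (8,15), (17,26), (31,40), (45,52), (59,61), (61,65), (68,92), (97,105).
Number of components = 9

9


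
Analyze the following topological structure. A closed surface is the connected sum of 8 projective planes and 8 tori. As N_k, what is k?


Since a >= 1, the sum is non-orientable; each T^2 can be replaced by RP^2 # RP^2 (since T^2#RP^2 = 3RP^2).
Total crosscaps k = 8 + 2*8 = 24.
Check via chi: chi = 8*1 + 8*0 - (8+8-1)*2 = -22 = 2 - k = -22. Consistent.

24


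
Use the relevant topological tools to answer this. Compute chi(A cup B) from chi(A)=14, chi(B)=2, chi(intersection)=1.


chi(A cup B) = chi(A) + chi(B) - chi(A cap B)
= 14 + (2) - (1)
= 15

15


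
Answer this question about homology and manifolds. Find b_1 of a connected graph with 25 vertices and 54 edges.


For a connected graph: rank(pi_1) = b_1 = E - V + 1 = 1 - chi.
chi = V - E = 25 - 54 = -29.
rank = 1 - (-29) = 54 - 25 + 1 = 30

30


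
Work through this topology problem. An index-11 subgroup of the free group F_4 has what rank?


Nielsen-Schreier: an index-n subgroup of F_r is free of rank 1 + n(r-1).
Equivalently: chi(cover) = n*chi(base); chi(vee_r S^1) = 1 - 4 = -3.
chi(E) = 11*(-3) = -33; rank = 1 - chi(E) = 1 - (-33) = 34.
rank = 1 + 11*(4-1) = 1 + 33 = 34

34


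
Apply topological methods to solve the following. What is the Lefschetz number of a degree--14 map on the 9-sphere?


On S^9: L(f) = tr(f_0*) + (-1)^9 tr(f_9*) = 1 + (-1)^9 * deg(f).
L(f) = 1 + (-1)^9 * -14 = 1 + 14 = 15

15


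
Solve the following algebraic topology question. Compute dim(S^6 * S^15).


Join of spheres: S^m * S^n = S^{m+n+1}.
dim = 6 + 15 + 1 = 22

22


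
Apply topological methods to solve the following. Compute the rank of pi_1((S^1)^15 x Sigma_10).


pi_1(A x B) = pi_1(A) x pi_1(B); rank of abelianization = b_1.
b_1(T^15) = 15, b_1(Sigma_10) = 2*10 = 20.
b_1(product) = 15 + 20 = 35

35


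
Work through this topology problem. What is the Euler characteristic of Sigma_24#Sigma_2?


chi(Sigma_24) = 2 - 2*24 = -46
chi(Sigma_2) = 2 - 2*2 = -2
For surfaces: chi(A#B) = chi(A) + chi(B) - 2.
chi = -46 + -2 - 2 = -50

-50


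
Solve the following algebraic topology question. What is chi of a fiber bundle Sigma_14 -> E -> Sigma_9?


For a fiber bundle F -> E -> B (with CW structure): chi(E) = chi(B) * chi(F).
chi(Sigma_9) = -16, chi(Sigma_14) = -26.
chi(E) = (-16) * (-26) = 416

416


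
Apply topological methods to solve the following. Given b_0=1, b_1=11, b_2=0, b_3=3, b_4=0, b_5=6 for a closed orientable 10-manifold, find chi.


By Poincare duality b_k = b_{10-k}, so full Betti numbers: b_0=1, b_1=11, b_2=0, b_3=3, b_4=0, b_5=6, b_6=0, b_7=3, b_8=0, b_9=11, b_10=1.
chi = sum (-1)^k b_k = -32

-32


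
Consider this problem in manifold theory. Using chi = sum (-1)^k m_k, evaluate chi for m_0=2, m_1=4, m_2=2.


Morse theory: chi(M) = sum_k (-1)^k m_k where m_k = #(index-k critical points).
= (2) + (-4) + (2) = 0

0


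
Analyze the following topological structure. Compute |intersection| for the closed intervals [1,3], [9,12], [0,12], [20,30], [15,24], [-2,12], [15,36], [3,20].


Intersection = [max(a_i), min(b_i)] = [20, 3].
Since 20 > 3, the intersection is empty.
Length = 0

0


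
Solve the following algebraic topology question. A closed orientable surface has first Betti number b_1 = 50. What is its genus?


For a closed orientable surface: b_1 = 2g.
50 = 2g
g = 50 / 2 = 25

25


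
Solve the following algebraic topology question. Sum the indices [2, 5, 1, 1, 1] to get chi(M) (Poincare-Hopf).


Poincare-Hopf: chi(M) = sum of indices of zeros.
chi = (2) + (5) + (1) + (1) + (1) = 10

10


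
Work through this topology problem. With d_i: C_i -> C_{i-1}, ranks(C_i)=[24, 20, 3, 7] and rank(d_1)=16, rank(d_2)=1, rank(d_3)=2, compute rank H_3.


rank H_k = rank(ker d_k) - rank(im d_{k+1}).
rank(ker d_3) = rank(C_3) - rank(d_3) = 7 - 2 = 5.
rank(im d_{3+1}) = 0.
rank H_3 = 5 - 0 = 5

5


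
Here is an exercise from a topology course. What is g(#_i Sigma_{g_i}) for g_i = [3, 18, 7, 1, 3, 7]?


Genus is additive under connected sum of orientable surfaces.
g = 3 + 18 + 7 + 1 + 3 + 7 = 39

39


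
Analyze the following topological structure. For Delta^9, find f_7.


Delta^9 has 9+1 vertices. A 7-face is a choice of 7+1 vertices.
f_7 = C(9+1, 7+1) = C(10,8) = 45

45


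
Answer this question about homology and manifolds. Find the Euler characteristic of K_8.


K_8: V = 8, E = C(8,2) = 28.
chi = V - E = 8 - 28 = -20

-20


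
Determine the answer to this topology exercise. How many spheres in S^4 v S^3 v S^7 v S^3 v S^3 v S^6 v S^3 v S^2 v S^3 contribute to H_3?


For a wedge of spheres, H_k (k>0) is free on one generator per sphere of dimension k.
Spheres of dimension 3: count = 5.
b_3 = 5

5


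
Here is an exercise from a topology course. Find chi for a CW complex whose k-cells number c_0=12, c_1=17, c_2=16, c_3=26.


chi = sum_k (-1)^k c_k.
= (-1)^0*12 + (-1)^1*17 + (-1)^2*16 + (-1)^3*26
= (12) + (-17) + (16) + (-26)
= -15

-15


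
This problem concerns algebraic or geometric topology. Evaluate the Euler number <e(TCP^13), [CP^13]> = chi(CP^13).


For any closed oriented manifold, <e(TM),[M]> = chi(M).
chi(CP^13) = 13+1 = 14

14


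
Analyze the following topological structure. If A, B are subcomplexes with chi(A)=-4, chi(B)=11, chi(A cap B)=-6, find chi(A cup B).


chi(A cup B) = chi(A) + chi(B) - chi(A cap B)
= -4 + (11) - (-6)
= 13

13


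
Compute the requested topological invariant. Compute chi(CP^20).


CP^20 has one cell in each even dimension 0, 2, ..., 2*20 (20+1 cells total).
All cells are even-dimensional, so chi = number of cells.
chi = 20 + 1 = 21

21


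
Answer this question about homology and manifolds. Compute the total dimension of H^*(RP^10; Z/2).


H^k(RP^10; Z/2) = Z/2 for each 0 <= k <= 10.
Total dimension = 10 + 1 = 11

11


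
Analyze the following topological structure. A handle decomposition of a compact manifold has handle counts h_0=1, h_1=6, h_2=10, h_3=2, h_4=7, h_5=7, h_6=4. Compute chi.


Handles of index k contribute (-1)^k to chi (same as CW cells).
chi = (1) + (-6) + (10) + (-2) + (7) + (-7) + (4) = 7

7


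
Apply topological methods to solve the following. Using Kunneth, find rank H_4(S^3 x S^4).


Each S^d has Poincare polynomial 1 + t^d.
The product S^3 x S^4 has Poincare polynomial prod(1+t^d_i).
Expanding: b_0=1, b_3=1, b_4=1, b_7=1.
b_4 = 1

1


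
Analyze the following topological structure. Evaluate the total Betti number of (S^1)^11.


b_k(T^11) = C(11,k), so the sum over k is sum_k C(11,k) = 2^11.
Total = 2^11 = 2048

2048


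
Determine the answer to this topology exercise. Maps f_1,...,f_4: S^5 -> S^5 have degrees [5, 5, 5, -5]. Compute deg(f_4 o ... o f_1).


Degree is multiplicative: deg(composition) = product of degrees.
= (5) * (5) * (5) * (-5) = -625

-625


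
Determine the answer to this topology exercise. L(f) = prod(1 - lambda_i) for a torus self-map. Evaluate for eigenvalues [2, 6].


For a torus self-map: L(f) = det(I - A) where A acts on H_1.
L(f) = (1-2) * (1-6) = -1 * -5 = 5

5


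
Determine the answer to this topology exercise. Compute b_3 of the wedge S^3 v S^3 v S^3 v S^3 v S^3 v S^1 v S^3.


For a wedge of spheres, H_k (k>0) is free on one generator per sphere of dimension k.
Spheres of dimension 3: count = 6.
b_3 = 6

6


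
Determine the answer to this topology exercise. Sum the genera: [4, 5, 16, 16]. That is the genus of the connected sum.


Genus is additive under connected sum of orientable surfaces.
g = 4 + 5 + 16 + 16 = 41

41


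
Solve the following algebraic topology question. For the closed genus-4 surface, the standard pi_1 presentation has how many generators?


Standard presentation: pi_1(Sigma_g) = <a_1,b_1,...,a_g,b_g | [a_1,b_1]...[a_g,b_g] = 1>.
Number of generators = 2g = 2*4 = 8

8


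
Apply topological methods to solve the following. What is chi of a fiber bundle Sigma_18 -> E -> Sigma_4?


For a fiber bundle F -> E -> B (with CW structure): chi(E) = chi(B) * chi(F).
chi(Sigma_4) = -6, chi(Sigma_18) = -34.
chi(E) = (-6) * (-34) = 204

204


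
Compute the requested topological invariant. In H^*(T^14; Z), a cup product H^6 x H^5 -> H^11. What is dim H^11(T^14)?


Cup product: H^p x H^q -> H^{p+q}; here p+q = 6+5 = 11.
rank H^k(T^n) = C(n,k).
C(14,11) = 364

364


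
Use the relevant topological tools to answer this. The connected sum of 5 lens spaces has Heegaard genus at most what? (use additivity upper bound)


Heegaard genus satisfies g(A#B) <= g(A) + g(B).
Each lens space has g = 1.
Upper bound: 5 * 1 = 5

5


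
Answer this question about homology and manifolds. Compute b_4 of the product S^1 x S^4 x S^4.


Each S^d has Poincare polynomial 1 + t^d.
The product S^1 x S^4 x S^4 has Poincare polynomial prod(1+t^d_i).
Expanding: b_0=1, b_1=1, b_4=2, b_5=2, b_8=1, b_9=1.
b_4 = 2

2


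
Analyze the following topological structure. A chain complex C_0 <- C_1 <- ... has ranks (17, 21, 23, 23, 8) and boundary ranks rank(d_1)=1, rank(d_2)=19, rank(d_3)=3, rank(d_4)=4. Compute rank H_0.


rank H_k = rank(ker d_k) - rank(im d_{k+1}).
rank(ker d_0) = rank(C_0) - rank(d_0) = 17 - 0 = 17.
rank(im d_{0+1}) = 1.
rank H_0 = 17 - 1 = 16

16


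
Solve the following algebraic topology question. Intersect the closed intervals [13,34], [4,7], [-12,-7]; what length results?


Intersection = [max(a_i), min(b_i)] = [13, -7].
Since 13 > -7, the intersection is empty.
Length = 0

0


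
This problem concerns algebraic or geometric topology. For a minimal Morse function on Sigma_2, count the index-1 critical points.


A perfect Morse function has m_k = b_k.
For Sigma_2: b_0=1, b_1=2g=4, b_2=1.
Saddles m_1 = 2g = 4

4


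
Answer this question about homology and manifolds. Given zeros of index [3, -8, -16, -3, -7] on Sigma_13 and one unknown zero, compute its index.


Poincare-Hopf: sum of indices = chi(M).
chi(Sigma_13) = 2 - 2*13 = -24.
Sum of known indices = -31.
x = chi - (sum known) = -24 - (-31) = 7

7


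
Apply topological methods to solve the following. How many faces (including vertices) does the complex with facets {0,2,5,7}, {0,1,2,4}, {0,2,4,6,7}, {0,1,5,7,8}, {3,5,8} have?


Each maximal simplex on m vertices has 2^m - 1 nonempty faces.
Take the union (dedupe shared faces).
Total distinct faces = 73

73


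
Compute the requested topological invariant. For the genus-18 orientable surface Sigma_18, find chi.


For a closed orientable surface of genus g: chi = 2 - 2g.
Here g = 18.
chi = 2 - 2*18 = 2 - 36 = -34

-34


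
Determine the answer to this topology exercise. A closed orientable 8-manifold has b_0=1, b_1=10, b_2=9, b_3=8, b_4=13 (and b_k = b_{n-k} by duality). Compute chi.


By Poincare duality b_k = b_{8-k}, so full Betti numbers: b_0=1, b_1=10, b_2=9, b_3=8, b_4=13, b_5=8, b_6=9, b_7=10, b_8=1.
chi = sum (-1)^k b_k = -3

-3


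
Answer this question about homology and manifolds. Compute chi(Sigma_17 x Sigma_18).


chi(Sigma_17) = 2 - 2*17 = -32
chi(Sigma_18) = 2 - 2*18 = -34
chi(product) = (-32) * (-34) = 1088

1088


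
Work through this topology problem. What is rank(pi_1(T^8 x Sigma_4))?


pi_1(A x B) = pi_1(A) x pi_1(B); rank of abelianization = b_1.
b_1(T^8) = 8, b_1(Sigma_4) = 2*4 = 8.
b_1(product) = 8 + 8 = 16

16


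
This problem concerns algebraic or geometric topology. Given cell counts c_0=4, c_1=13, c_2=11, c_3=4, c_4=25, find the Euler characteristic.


chi = sum_k (-1)^k c_k.
= (-1)^0*4 + (-1)^1*13 + (-1)^2*11 + (-1)^3*4 + (-1)^4*25
= (4) + (-13) + (11) + (-4) + (25)
= 23

23


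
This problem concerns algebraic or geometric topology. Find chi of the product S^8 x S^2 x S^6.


chi is multiplicative: chi(X x Y) = chi(X) chi(Y).
Each even-dim sphere has chi = 2. There are 3 factors.
chi = 2^3 = 8

8


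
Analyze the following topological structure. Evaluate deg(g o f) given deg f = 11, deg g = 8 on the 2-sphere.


Degree is multiplicative under composition: deg(g o f) = deg(g) * deg(f).
= 8 * 11 = 88

88


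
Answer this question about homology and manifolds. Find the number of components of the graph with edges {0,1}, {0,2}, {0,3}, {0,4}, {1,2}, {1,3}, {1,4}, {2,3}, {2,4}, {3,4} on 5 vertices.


Run DFS/union-find over 5 vertices.
V = 5, E = 10.
Number of components = 1

1


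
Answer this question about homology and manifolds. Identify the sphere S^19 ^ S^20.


S^m ^ S^n = S^{m+n}.
k = 19 + 20 = 39

39


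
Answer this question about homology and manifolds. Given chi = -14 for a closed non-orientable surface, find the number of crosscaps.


chi = 2 - k for closed non-orientable surfaces with k crosscaps.
-14 = 2 - k
k = 2 - (-14) = 16

16


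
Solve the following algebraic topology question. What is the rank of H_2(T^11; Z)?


By the Kunneth formula, b_k(T^n) = C(n,k).
b_2(T^11) = C(11,2).
C(11,2) = 11!/(2!*9!) = 55

55


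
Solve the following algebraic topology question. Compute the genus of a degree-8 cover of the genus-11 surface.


For an n-sheeted cover: chi(E) = n * chi(B).
chi(Sigma_11) = 2 - 2*11 = -20.
chi(E) = 8 * (-20) = -160.
genus(E) = (2 - chi(E))/2 = (2 - (-160))/2 = 162/2 = 81

81


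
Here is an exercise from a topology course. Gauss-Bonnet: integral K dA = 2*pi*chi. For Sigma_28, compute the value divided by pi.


Gauss-Bonnet: integral K dA = 2*pi*chi(M).
chi(Sigma_28) = 2 - 2*28 = -54.
(integral K dA)/pi = 2*chi = 2*(-54) = -108

-108


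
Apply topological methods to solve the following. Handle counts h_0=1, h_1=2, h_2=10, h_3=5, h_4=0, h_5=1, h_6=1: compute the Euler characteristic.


Handles of index k contribute (-1)^k to chi (same as CW cells).
chi = (1) + (-2) + (10) + (-5) + (0) + (-1) + (1) = 4

4


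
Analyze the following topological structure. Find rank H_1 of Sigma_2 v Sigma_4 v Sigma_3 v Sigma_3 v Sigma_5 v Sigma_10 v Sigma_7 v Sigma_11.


For a wedge X v Y: reduced H_k(X v Y) = H_k(X) + H_k(Y).
Each Sigma_g contributes b_1 = 2g.
b_1 = 4 + 8 + 6 + 6 + 10 + 20 + 14 + 22 = 90

90


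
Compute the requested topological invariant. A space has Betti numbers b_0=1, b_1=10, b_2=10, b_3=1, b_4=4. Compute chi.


chi = sum_k (-1)^k b_k.
= (1) + (-10) + (10) + (-1) + (4)
= 4

4


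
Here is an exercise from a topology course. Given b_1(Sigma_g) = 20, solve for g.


For a closed orientable surface: b_1 = 2g.
20 = 2g
g = 20 / 2 = 10

10


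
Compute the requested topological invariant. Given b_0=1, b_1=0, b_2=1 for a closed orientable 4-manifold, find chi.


By Poincare duality b_k = b_{4-k}, so full Betti numbers: b_0=1, b_1=0, b_2=1, b_3=0, b_4=1.
chi = sum (-1)^k b_k = 3

3


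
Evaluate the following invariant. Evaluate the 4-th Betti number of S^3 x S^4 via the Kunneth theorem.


Each S^d has Poincare polynomial 1 + t^d.
The product S^3 x S^4 has Poincare polynomial prod(1+t^d_i).
Expanding: b_0=1, b_3=1, b_4=1, b_7=1.
b_4 = 1

1


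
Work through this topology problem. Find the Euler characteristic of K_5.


K_5: V = 5, E = C(5,2) = 10.
chi = V - E = 5 - 10 = -5

-5


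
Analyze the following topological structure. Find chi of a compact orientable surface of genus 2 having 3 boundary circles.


For a compact orientable surface with genus g and b boundary components: chi = 2 - 2g - b.
chi = 2 - 2*2 - 3 = 2 - 4 - 3 = -5

-5


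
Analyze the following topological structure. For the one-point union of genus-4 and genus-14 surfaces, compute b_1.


For a wedge: H_1(A v B) = H_1(A) + H_1(B).
b_1(Sigma_4) = 8, b_1(Sigma_14) = 28.
b_1 = 8 + 28 = 36

36


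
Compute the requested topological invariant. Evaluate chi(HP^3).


HP^3 has one cell in each dimension 0, 4, ..., 4*3 (3+1 cells, all even-dim).
chi = 3 + 1 = 4

4


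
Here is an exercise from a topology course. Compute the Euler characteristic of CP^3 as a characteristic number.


For any closed oriented manifold, <e(TM),[M]> = chi(M).
chi(CP^3) = 3+1 = 4

4


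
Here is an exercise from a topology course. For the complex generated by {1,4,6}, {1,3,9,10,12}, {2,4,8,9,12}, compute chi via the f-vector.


Enumerate all faces; f-vector: f_0=9, f_1=22, f_2=21, f_3=10, f_4=2.
chi = sum (-1)^k f_k = 0

0


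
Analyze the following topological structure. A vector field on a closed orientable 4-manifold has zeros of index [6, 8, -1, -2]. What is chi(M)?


Poincare-Hopf: chi(M) = sum of indices of zeros.
chi = (6) + (8) + (-1) + (-2) = 11

11


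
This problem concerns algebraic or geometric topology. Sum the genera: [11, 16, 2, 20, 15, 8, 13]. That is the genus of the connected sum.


Genus is additive under connected sum of orientable surfaces.
g = 11 + 16 + 2 + 20 + 15 + 8 + 13 = 85

85


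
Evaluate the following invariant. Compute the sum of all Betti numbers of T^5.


b_k(T^5) = C(5,k), so the sum over k is sum_k C(5,k) = 2^5.
Total = 2^5 = 32

32


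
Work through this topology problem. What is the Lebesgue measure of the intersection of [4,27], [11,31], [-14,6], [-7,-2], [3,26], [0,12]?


Intersection = [max(a_i), min(b_i)] = [11, -2].
Since 11 > -2, the intersection is empty.
Length = 0

0


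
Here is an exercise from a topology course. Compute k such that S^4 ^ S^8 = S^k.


S^m ^ S^n = S^{m+n}.
k = 4 + 8 = 12

12


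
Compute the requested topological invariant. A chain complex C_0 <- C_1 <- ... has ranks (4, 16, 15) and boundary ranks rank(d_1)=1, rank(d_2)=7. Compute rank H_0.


rank H_k = rank(ker d_k) - rank(im d_{k+1}).
rank(ker d_0) = rank(C_0) - rank(d_0) = 4 - 0 = 4.
rank(im d_{0+1}) = 1.
rank H_0 = 4 - 1 = 3

3


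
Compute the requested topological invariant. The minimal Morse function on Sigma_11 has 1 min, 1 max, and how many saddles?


A perfect Morse function has m_k = b_k.
For Sigma_11: b_0=1, b_1=2g=22, b_2=1.
Saddles m_1 = 2g = 22

22


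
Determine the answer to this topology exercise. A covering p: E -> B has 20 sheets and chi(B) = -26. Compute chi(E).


For a finite covering: chi(E) = (number of sheets) * chi(B).
chi(E) = 20 * (-26) = -520

-520


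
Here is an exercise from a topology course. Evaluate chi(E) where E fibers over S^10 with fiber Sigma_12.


chi(S^10) = 2 (n even), chi(Sigma_12) = 2 - 2*12 = -22.
chi(E) = 2 * (-22) = -44

-44


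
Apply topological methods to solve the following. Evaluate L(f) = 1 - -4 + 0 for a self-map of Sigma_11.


L(f) = tr(f_0*) - tr(f_1*) + tr(f_2*).
= 1 - (-4) + (0)
= 5

5


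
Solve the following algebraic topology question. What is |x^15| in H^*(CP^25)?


|x| = 2 in H^*(CP^n).
|x^15| = 15 * |x| = 15 * 2 = 30

30


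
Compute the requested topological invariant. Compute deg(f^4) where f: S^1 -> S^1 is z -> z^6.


deg(f) = 6. Degree is multiplicative: deg(f^4) = (deg f)^4.
deg(f^4) = (6)^4 = 1296

1296


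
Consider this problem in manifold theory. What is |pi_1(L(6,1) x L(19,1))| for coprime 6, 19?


pi_1(X x Y) = pi_1(X) x pi_1(Y).
pi_1(L(6,1)) = Z/6, pi_1(L(19,1)) = Z/19.
|Z/6 x Z/19| = 6 * 19 = 114

114


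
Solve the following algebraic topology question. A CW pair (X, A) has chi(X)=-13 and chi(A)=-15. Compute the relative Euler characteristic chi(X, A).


Relative Euler characteristic: chi(X, A) = chi(X) - chi(A).
= -13 - (-15) = 2

2


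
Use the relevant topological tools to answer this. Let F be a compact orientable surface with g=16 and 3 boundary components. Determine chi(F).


For a compact orientable surface with genus g and b boundary components: chi = 2 - 2g - b.
chi = 2 - 2*16 - 3 = 2 - 32 - 3 = -33

-33


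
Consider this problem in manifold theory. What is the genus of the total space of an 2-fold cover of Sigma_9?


For an n-sheeted cover: chi(E) = n * chi(B).
chi(Sigma_9) = 2 - 2*9 = -16.
chi(E) = 2 * (-16) = -32.
genus(E) = (2 - chi(E))/2 = (2 - (-32))/2 = 34/2 = 17

17


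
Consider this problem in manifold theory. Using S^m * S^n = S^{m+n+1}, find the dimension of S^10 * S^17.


Join of spheres: S^m * S^n = S^{m+n+1}.
dim = 10 + 17 + 1 = 28

28


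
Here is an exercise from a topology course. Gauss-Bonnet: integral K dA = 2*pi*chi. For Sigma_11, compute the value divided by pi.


Gauss-Bonnet: integral K dA = 2*pi*chi(M).
chi(Sigma_11) = 2 - 2*11 = -20.
(integral K dA)/pi = 2*chi = 2*(-20) = -40

-40


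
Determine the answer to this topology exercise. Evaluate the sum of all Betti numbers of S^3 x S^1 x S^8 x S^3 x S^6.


Total Betti number is multiplicative under products.
Each S^d (d>=1) has total Betti number 2.
There are 5 sphere factors.
Total = 2^5 = 32

32


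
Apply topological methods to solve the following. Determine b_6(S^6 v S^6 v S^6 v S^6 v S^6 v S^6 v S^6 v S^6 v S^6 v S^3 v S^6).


For a wedge of spheres, H_k (k>0) is free on one generator per sphere of dimension k.
Spheres of dimension 6: count = 10.
b_6 = 10

10


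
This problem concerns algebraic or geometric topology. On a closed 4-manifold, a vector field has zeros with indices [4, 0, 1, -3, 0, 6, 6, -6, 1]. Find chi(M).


Poincare-Hopf: chi(M) = sum of indices of zeros.
chi = (4) + (0) + (1) + (-3) + (0) + (6) + (6) + (-6) + (1) = 9

9


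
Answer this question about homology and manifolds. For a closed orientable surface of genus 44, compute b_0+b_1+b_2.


For Sigma_44: b_0 = 1, b_1 = 2g = 88, b_2 = 1.
Total = 1 + 88 + 1 = 90

90


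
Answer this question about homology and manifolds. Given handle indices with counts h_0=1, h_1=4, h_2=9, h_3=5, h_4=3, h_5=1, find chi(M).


Handles of index k contribute (-1)^k to chi (same as CW cells).
chi = (1) + (-4) + (9) + (-5) + (3) + (-1) = 3

3


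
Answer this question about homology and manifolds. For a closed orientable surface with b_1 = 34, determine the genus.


For a closed orientable surface: b_1 = 2g.
34 = 2g
g = 34 / 2 = 17

17


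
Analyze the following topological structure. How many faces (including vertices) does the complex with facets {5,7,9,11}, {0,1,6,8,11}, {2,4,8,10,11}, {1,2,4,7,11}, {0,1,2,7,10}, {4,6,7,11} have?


Each maximal simplex on m vertices has 2^m - 1 nonempty faces.
Take the union (dedupe shared faces).
Total distinct faces = 119

119


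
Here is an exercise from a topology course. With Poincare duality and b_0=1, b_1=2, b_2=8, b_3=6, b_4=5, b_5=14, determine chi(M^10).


By Poincare duality b_k = b_{10-k}, so full Betti numbers: b_0=1, b_1=2, b_2=8, b_3=6, b_4=5, b_5=14, b_6=5, b_7=6, b_8=8, b_9=2, b_10=1.
chi = sum (-1)^k b_k = -2

-2


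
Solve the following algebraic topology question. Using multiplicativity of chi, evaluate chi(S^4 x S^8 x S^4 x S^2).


chi is multiplicative: chi(X x Y) = chi(X) chi(Y).
Each even-dim sphere has chi = 2. There are 4 factors.
chi = 2^4 = 16

16


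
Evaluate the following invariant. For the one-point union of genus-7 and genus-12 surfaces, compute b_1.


For a wedge: H_1(A v B) = H_1(A) + H_1(B).
b_1(Sigma_7) = 14, b_1(Sigma_12) = 24.
b_1 = 14 + 24 = 38

38


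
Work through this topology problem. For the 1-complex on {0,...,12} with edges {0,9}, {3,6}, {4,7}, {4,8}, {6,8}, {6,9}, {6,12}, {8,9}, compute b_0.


Run DFS/union-find over 13 vertices.
V = 13, E = 8.
Number of components = 6

6


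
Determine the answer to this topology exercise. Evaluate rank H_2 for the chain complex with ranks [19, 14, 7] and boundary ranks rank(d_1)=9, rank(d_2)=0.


rank H_k = rank(ker d_k) - rank(im d_{k+1}).
rank(ker d_2) = rank(C_2) - rank(d_2) = 7 - 0 = 7.
rank(im d_{2+1}) = 0.
rank H_2 = 7 - 0 = 7

7


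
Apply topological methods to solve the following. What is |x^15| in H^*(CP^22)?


|x| = 2 in H^*(CP^n).
|x^15| = 15 * |x| = 15 * 2 = 30

30


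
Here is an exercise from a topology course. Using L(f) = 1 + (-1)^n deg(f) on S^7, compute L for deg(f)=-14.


On S^7: L(f) = tr(f_0*) + (-1)^7 tr(f_7*) = 1 + (-1)^7 * deg(f).
L(f) = 1 + (-1)^7 * -14 = 1 + 14 = 15

15


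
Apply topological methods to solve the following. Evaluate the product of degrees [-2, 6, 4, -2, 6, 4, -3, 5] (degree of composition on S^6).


Degree is multiplicative: deg(composition) = product of degrees.
= (-2) * (6) * (4) * (-2) * (6) * (4) * (-3) * (5) = -34560

-34560


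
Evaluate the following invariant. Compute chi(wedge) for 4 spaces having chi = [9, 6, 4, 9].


chi(A v B) = chi(A) + chi(B) - 1 (one point identified).
For 4 spaces: chi = (sum chi_i) - (4 - 1).
sum = 28; chi = 28 - 3 = 25

25


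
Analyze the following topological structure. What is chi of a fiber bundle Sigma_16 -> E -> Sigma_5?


For a fiber bundle F -> E -> B (with CW structure): chi(E) = chi(B) * chi(F).
chi(Sigma_5) = -8, chi(Sigma_16) = -30.
chi(E) = (-8) * (-30) = 240

240


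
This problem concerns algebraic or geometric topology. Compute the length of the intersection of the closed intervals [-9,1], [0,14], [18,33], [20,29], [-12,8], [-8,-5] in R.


Intersection = [max(a_i), min(b_i)] = [20, -5].
Since 20 > -5, the intersection is empty.
Length = 0

0


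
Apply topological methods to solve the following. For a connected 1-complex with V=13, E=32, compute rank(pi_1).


For a connected graph: rank(pi_1) = b_1 = E - V + 1 = 1 - chi.
chi = V - E = 13 - 32 = -19.
rank = 1 - (-19) = 32 - 13 + 1 = 20

20


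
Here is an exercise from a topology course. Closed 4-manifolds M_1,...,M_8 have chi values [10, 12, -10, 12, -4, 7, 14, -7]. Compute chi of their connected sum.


For n-manifolds: chi(A#B) = chi(A) + chi(B) - chi(S^4).
chi(S^4) = 1 + (-1)^4 = 2.
chi(#) = (sum chi_i) - (8-1)*chi(S^4) = 34 - 7*2 = 20

20


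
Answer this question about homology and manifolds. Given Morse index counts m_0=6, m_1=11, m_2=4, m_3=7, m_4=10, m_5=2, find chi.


Morse theory: chi(M) = sum_k (-1)^k m_k where m_k = #(index-k critical points).
= (6) + (-11) + (4) + (-7) + (10) + (-2) = 0

0


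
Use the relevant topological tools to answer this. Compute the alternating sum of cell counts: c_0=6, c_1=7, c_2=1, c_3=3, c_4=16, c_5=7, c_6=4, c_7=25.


chi = sum_k (-1)^k c_k.
= (-1)^0*6 + (-1)^1*7 + (-1)^2*1 + (-1)^3*3 + (-1)^4*16 + (-1)^5*7 + (-1)^6*4 + (-1)^7*25
= (6) + (-7) + (1) + (-3) + (16) + (-7) + (4) + (-25)
= -15

-15


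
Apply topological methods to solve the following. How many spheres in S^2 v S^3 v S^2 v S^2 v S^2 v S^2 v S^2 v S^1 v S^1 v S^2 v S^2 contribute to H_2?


For a wedge of spheres, H_k (k>0) is free on one generator per sphere of dimension k.
Spheres of dimension 2: count = 8.
b_2 = 8

8


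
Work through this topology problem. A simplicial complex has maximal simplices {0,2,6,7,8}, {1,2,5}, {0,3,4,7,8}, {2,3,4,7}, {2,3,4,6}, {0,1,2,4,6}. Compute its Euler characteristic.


Enumerate all faces; f-vector: f_0=9, f_1=27, f_2=34, f_3=17, f_4=3.
chi = sum (-1)^k f_k = 2

2


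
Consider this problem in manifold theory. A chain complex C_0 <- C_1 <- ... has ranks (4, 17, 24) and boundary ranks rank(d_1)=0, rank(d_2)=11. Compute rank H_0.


rank H_k = rank(ker d_k) - rank(im d_{k+1}).
rank(ker d_0) = rank(C_0) - rank(d_0) = 4 - 0 = 4.
rank(im d_{0+1}) = 0.
rank H_0 = 4 - 0 = 4

4


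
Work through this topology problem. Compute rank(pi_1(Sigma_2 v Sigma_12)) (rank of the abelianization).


For a wedge: H_1(A v B) = H_1(A) + H_1(B).
b_1(Sigma_2) = 4, b_1(Sigma_12) = 24.
b_1 = 4 + 24 = 28

28


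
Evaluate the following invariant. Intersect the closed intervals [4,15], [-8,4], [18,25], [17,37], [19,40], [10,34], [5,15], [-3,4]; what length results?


Intersection = [max(a_i), min(b_i)] = [19, 4].
Since 19 > 4, the intersection is empty.
Length = 0

0


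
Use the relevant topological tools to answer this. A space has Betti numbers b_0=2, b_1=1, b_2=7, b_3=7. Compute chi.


chi = sum_k (-1)^k b_k.
= (2) + (-1) + (7) + (-7)
= 1

1


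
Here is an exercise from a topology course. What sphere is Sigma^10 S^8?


Each suspension raises dimension by 1: Sigma S^n = S^{n+1}.
Sigma^10 S^8 = S^{8+10} = S^18

18


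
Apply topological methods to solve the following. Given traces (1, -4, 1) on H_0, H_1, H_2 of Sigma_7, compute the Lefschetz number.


L(f) = tr(f_0*) - tr(f_1*) + tr(f_2*).
= 1 - (-4) + (1)
= 6

6


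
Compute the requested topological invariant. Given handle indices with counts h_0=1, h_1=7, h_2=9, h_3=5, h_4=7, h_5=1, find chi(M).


Handles of index k contribute (-1)^k to chi (same as CW cells).
chi = (1) + (-7) + (9) + (-5) + (7) + (-1) = 4

4


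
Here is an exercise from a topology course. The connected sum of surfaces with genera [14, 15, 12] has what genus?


Genus is additive under connected sum of orientable surfaces.
g = 14 + 15 + 12 = 41

41


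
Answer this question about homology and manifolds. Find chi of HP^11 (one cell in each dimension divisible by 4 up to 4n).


HP^11 has one cell in each dimension 0, 4, ..., 4*11 (11+1 cells, all even-dim).
chi = 11 + 1 = 12

12


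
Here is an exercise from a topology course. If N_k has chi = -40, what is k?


chi = 2 - k for closed non-orientable surfaces with k crosscaps.
-40 = 2 - k
k = 2 - (-40) = 42

42


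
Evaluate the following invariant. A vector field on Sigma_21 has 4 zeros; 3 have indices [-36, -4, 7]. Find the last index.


Poincare-Hopf: sum of indices = chi(M).
chi(Sigma_21) = 2 - 2*21 = -40.
Sum of known indices = -33.
x = chi - (sum known) = -40 - (-33) = -7

-7


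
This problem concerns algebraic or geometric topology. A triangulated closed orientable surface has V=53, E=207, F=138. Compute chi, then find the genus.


chi = V - E + F = 53 - 207 + 138 = -16
For orientable closed surface: chi = 2 - 2g, so g = (2 - chi)/2.
g = (2 - (-16)) / 2 = 18 / 2 = 9

9


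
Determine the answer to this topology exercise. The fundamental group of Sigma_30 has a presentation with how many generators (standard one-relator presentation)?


Standard presentation: pi_1(Sigma_g) = <a_1,b_1,...,a_g,b_g | [a_1,b_1]...[a_g,b_g] = 1>.
Number of generators = 2g = 2*30 = 60

60


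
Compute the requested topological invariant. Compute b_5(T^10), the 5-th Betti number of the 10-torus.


By the Kunneth formula, b_k(T^n) = C(n,k).
b_5(T^10) = C(10,5).
C(10,5) = 10!/(5!*5!) = 252

252


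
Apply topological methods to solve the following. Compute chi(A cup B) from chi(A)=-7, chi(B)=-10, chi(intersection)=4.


chi(A cup B) = chi(A) + chi(B) - chi(A cap B)
= -7 + (-10) - (4)
= -21

-21


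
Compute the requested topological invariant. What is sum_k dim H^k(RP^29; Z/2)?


H^k(RP^29; Z/2) = Z/2 for each 0 <= k <= 29.
Total dimension = 29 + 1 = 30

30


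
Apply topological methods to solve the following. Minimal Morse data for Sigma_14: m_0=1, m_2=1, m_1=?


A perfect Morse function has m_k = b_k.
For Sigma_14: b_0=1, b_1=2g=28, b_2=1.
Saddles m_1 = 2g = 28

28


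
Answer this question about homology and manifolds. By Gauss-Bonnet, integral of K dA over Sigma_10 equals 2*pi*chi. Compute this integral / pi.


Gauss-Bonnet: integral K dA = 2*pi*chi(M).
chi(Sigma_10) = 2 - 2*10 = -18.
(integral K dA)/pi = 2*chi = 2*(-18) = -36

-36


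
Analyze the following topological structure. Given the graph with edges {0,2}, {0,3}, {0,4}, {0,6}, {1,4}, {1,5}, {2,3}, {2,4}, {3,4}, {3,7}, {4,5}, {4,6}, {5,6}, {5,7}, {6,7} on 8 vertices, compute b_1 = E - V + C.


b_1 = E - V + (number of components).
E = 15, V = 8, components = 1.
b_1 = 15 - 8 + 1 = 8

8


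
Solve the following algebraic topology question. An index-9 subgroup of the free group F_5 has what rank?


Nielsen-Schreier: an index-n subgroup of F_r is free of rank 1 + n(r-1).
Equivalently: chi(cover) = n*chi(base); chi(vee_r S^1) = 1 - 5 = -4.
chi(E) = 9*(-4) = -36; rank = 1 - chi(E) = 1 - (-36) = 37.
rank = 1 + 9*(5-1) = 1 + 36 = 37

37


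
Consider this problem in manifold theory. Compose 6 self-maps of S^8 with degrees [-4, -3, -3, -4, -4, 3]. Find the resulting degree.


Degree is multiplicative: deg(composition) = product of degrees.
= (-4) * (-3) * (-3) * (-4) * (-4) * (3) = -1728

-1728


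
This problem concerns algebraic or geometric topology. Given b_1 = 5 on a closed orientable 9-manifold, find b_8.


Poincare duality for closed orientable n-manifolds: b_k = b_{n-k}.
Here n = 9, so b_8 = b_1 = 5

5


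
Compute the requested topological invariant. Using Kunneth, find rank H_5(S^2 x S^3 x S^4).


Each S^d has Poincare polynomial 1 + t^d.
The product S^2 x S^3 x S^4 has Poincare polynomial prod(1+t^d_i).
Expanding: b_0=1, b_2=1, b_3=1, b_4=1, b_5=1, b_6=1, b_7=1, b_9=1.
b_5 = 1

1


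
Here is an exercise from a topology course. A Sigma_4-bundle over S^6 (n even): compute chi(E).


chi(S^6) = 2 (n even), chi(Sigma_4) = 2 - 2*4 = -6.
chi(E) = 2 * (-6) = -12

-12


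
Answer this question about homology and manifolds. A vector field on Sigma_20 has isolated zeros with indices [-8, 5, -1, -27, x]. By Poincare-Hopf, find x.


Poincare-Hopf: sum of indices = chi(M).
chi(Sigma_20) = 2 - 2*20 = -38.
Sum of known indices = -31.
x = chi - (sum known) = -38 - (-31) = -7

-7


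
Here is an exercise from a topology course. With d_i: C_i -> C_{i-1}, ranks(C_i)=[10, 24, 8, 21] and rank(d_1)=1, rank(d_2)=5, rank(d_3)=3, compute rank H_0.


rank H_k = rank(ker d_k) - rank(im d_{k+1}).
rank(ker d_0) = rank(C_0) - rank(d_0) = 10 - 0 = 10.
rank(im d_{0+1}) = 1.
rank H_0 = 10 - 1 = 9

9


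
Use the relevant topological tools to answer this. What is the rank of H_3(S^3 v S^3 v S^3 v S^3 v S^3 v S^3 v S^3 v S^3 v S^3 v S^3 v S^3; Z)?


For a wedge of spheres, H_k (k>0) is free on one generator per sphere of dimension k.
Spheres of dimension 3: count = 11.
b_3 = 11

11


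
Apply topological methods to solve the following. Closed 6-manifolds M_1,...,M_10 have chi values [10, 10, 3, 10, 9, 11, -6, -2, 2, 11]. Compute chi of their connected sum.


For n-manifolds: chi(A#B) = chi(A) + chi(B) - chi(S^6).
chi(S^6) = 1 + (-1)^6 = 2.
chi(#) = (sum chi_i) - (10-1)*chi(S^6) = 58 - 9*2 = 40

40


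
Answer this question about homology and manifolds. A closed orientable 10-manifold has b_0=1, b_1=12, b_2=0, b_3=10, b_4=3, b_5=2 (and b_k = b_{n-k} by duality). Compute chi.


By Poincare duality b_k = b_{10-k}, so full Betti numbers: b_0=1, b_1=12, b_2=0, b_3=10, b_4=3, b_5=2, b_6=3, b_7=10, b_8=0, b_9=12, b_10=1.
chi = sum (-1)^k b_k = -38

-38
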